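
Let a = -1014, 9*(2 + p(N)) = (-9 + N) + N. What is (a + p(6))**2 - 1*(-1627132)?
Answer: 23928397/9 ≈ 2.6587e+6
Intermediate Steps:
p(N) = -3 + 2*N/9 (p(N) = -2 + ((-9 + N) + N)/9 = -2 + (-9 + 2*N)/9 = -2 + (-1 + 2*N/9) = -3 + 2*N/9)
(a + p(6))**2 - 1*(-1627132) = (-1014 + (-3 + (2/9)*6))**2 - 1*(-1627132) = (-1014 + (-3 + 4/3))**2 + 1627132 = (-1014 - 5/3)**2 + 1627132 = (-3047/3)**2 + 1627132 = 9284209/9 + 1627132 = 23928397/9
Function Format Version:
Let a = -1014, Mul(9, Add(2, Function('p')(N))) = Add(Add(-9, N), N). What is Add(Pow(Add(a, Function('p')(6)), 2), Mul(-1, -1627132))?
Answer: Rational(23928397, 9) ≈ 2.6587e+6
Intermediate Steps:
Function('p')(N) = Add(-3, Mul(Rational(2, 9), N)) (Function('p')(N) = Add(-2, Mul(Rational(1, 9), Add(Add(-9, N), N))) = Add(-2, Mul(Rational(1, 9), Add(-9, Mul(2, N)))) = Add(-2, Add(-1, Mul(Rational(2, 9), N))) = Add(-3, Mul(Rational(2, 9), N)))
Add(Pow(Add(a, Function('p')(6)), 2), Mul(-1, -1627132)) = Add(Pow(Add(-1014, Add(-3, Mul(Rational(2, 9), 6))), 2), Mul(-1, -1627132)) = Add(Pow(Add(-1014, Add(-3, Rational(4, 3))), 2), 1627132) = Add(Pow(Add(-1014, Rational(-5, 3)), 2), 1627132) = Add(Pow(Rational(-3047, 3), 2), 1627132) = Add(Rational(9284209, 9), 1627132) = Rational(23928397, 9)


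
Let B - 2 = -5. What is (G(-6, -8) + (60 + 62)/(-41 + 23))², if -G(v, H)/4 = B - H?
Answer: 58081/81 ≈ 717.05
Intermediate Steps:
B = -3 (B = 2 - 5 = -3)
G(v, H) = 12 + 4*H (G(v, H) = -4*(-3 - H) = 12 + 4*H)
(G(-6, -8) + (60 + 62)/(-41 + 23))² = ((12 + 4*(-8)) + (60 + 62)/(-41 + 23))² = ((12 - 32) + 122/(-18))² = (-20 + 122*(-1/18))² = (-20 - 61/9)² = (-241/9)² = 58081/81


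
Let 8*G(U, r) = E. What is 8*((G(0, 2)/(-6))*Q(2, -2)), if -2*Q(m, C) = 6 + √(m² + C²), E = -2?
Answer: -1 - √2/3 ≈ -1.4714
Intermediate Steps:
Q(m, C) = -3 - √(C² + m²)/2 (Q(m, C) = -(6 + √(m² + C²))/2 = -(6 + √(C² + m²))/2 = -3 - √(C² + m²)/2)
G(U, r) = -¼ (G(U, r) = (⅛)*(-2) = -¼)
8*((G(0, 2)/(-6))*Q(2, -2)) = 8*((-¼/(-6))*(-3 - √((-2)² + 2²)/2)) = 8*((-¼*(-⅙))*(-3 - √(4 + 4)/2)) = 8*((-3 - √2)/24) = 8*(-⅛ - √2/24) = -1 - √2/3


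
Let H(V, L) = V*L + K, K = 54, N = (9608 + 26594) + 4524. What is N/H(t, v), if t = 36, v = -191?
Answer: -20363/3411 ≈ -5.9698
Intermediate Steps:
N = 40726 (N = 36202 + 4524 = 40726)
H(V, L) = 54 + L*V (H(V, L) = V*L + 54 = L*V + 54 = 54 + L*V)
N/H(t, v) = 40726/(54 - 191*36) = 40726/(54 - 6876) = 40726/(-6822) = 40726*(-1/6822) = -20363/3411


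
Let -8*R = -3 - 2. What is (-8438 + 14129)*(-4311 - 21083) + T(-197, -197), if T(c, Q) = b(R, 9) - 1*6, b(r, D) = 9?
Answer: -144517251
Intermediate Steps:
R = 5/8 (R = -(-3 - 2)/8 = -⅛*(-5) = 5/8 ≈ 0.62500)
T(c, Q) = 3 (T(c, Q) = 9 - 1*6 = 9 - 6 = 3)
(-8438 + 14129)*(-4311 - 21083) + T(-197, -197) = (-8438 + 14129)*(-4311 - 21083) + 3 = 5691*(-25394) + 3 = -144517254 + 3 = -144517251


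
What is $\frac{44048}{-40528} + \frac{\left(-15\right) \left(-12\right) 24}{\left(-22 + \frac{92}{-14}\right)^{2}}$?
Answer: $\frac{2662909}{633250} \approx 4.2051$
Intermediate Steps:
$\frac{44048}{-40528} + \frac{\left(-15\right) \left(-12\right) 24}{\left(-22 + \frac{92}{-14}\right)^{2}} = 44048 \left(- \frac{1}{40528}\right) + \frac{180 \cdot 24}{\left(-22 + 92 \left(- \frac{1}{14}\right)\right)^{2}} = - \frac{2753}{2533} + \frac{4320}{\left(-22 - \frac{46}{7}\right)^{2}} = - \frac{2753}{2533} + \frac{4320}{\left(- \frac{200}{7}\right)^{2}} = - \frac{2753}{2533} + \frac{4320}{\frac{40000}{49}} = - \frac{2753}{2533} + 4320 \cdot \frac{49}{40000} = - \frac{2753}{2533} + \frac{1323}{250} = \frac{2662909}{633250}$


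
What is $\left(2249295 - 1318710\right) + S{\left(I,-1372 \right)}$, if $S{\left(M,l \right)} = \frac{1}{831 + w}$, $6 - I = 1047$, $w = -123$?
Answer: $\frac{658854181}{708} \approx 9.3059 \cdot 10^{5}$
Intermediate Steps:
$I = -1041$ ($I = 6 - 1047 = -1041$)
$S{\left(M,l \right)} = \frac{1}{708}$ ($S{\left(M,l \right)} = \frac{1}{831 - 123} = \frac{1}{708}$)
$\left(2249295 - 1318710\right) + S{\left(I,-1372 \right)} = \left(2249295 - 1318710\right) + \frac{1}{708} = 930585 + \frac{1}{708} = \frac{658854181}{708}$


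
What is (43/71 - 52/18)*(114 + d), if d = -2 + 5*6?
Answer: -2918/9 ≈ -324.22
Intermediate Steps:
d = 28 (d = -2 + 30 = 28)
(43/71 - 52/18)*(114 + d) = (43/71 - 52/18)*(114 + 28) = (43*(1/71) - 52*1/18)*142 = (43/71 - 26/9)*142 = -1459/639*142 = -2918/9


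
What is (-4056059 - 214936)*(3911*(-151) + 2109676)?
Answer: -6488132569425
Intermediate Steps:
(-4056059 - 214936)*(3911*(-151) + 2109676) = -4270995*(-590561 + 2109676) = -4270995*1519115 = -6488132569425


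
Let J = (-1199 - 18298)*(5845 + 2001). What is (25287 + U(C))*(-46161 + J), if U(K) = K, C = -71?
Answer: -3858542813568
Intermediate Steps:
J = -152973462 (J = -19497*7846 = -152973462)
(25287 + U(C))*(-46161 + J) = (25287 - 71)*(-46161 - 152973462) = 25216*(-153019623) = -3858542813568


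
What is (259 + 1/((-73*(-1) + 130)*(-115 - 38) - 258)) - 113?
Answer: 4572281/31317 ≈ 146.00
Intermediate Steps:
(259 + 1/((-73*(-1) + 130)*(-115 - 38) - 258)) - 113 = (259 + 1/((73 + 130)*(-153) - 258)) - 113 = (259 + 1/(203*(-153) - 258)) - 113 = (259 + 1/(-31059 - 258)) - 113 = (259 + 1/(-31317)) - 113 = (259 - 1/31317) - 113 = 8111102/31317 - 113 = 4572281/31317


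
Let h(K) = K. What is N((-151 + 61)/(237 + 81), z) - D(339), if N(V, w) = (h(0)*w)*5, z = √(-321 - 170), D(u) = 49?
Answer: -49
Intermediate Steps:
z = I*√491 (z = √(-491) = I*√491 ≈ 22.159*I)
N(V, w) = 0 (N(V, w) = (0*w)*5 = 0*5 = 0)
N((-151 + 61)/(237 + 81), z) - D(339) = 0 - 1*49 = 0 - 49 = -49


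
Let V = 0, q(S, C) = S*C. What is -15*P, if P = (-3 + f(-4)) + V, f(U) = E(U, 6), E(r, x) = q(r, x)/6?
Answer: 105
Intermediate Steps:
q(S, C) = C*S
E(r, x) = r*x/6 (E(r, x) = (x*r)/6 = (r*x)*(1/6) = r*x/6)
f(U) = U (f(U) = (1/6)*U*6 = U)
P = -7 (P = (-3 - 4) + 0 = -7 + 0 = -7)
-15*P = -15*(-7) = 105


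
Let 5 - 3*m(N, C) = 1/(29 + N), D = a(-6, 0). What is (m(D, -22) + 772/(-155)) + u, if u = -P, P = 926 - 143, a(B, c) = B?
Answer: -2803261/3565 ≈ -786.33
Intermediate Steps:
P = 783
D = -6
m(N, C) = 5/3 - 1/(3*(29 + N))
u = -783 (u = -1*783 = -783)
(m(D, -22) + 772/(-155)) + u = ((144 + 5*(-6))/(3*(29 - 6)) + 772/(-155)) - 783 = ((⅓)*(144 - 30)/23 + 772*(-1/155)) - 783 = ((⅓)*(1/23)*114 - 772/155) - 783 = (38/23 - 772/155) - 783 = -11866/3565 - 783 = -2803261/3565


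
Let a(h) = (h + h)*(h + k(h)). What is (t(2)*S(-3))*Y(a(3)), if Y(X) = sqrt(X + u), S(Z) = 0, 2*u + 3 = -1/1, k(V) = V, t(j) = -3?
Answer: 0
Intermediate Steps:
a(h) = 4*h**2 (a(h) = (h + h)*(h + h) = (2*h)*(2*h) = 4*h**2)
u = -2 (u = -3/2 + (-1/1)/2 = -3/2 + (-1*1)/2 = -3/2 + (1/2)*(-1) = -3/2 - 1/2 = -2)
Y(X) = sqrt(-2 + X) (Y(X) = sqrt(X - 2) = sqrt(-2 + X))
(t(2)*S(-3))*Y(a(3)) = (-3*0)*sqrt(-2 + 4*3**2) = 0*sqrt(-2 + 4*9) = 0*sqrt(-2 + 36) = 0*sqrt(34) = 0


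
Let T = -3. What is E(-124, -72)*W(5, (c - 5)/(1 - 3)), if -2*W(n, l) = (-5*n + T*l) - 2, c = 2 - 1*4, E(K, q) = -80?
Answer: -1500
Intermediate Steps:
c = -2 (c = 2 - 4 = -2)
W(n, l) = 1 + 3*l/2 + 5*n/2 (W(n, l) = -((-5*n - 3*l) - 2)/2 = -(-2 - 5*n - 3*l)/2 = 1 + 3*l/2 + 5*n/2)
E(-124, -72)*W(5, (c - 5)/(1 - 3)) = -80*(1 + 3*((-2 - 5)/(1 - 3))/2 + (5/2)*5) = -80*(1 + 3*(-7/(-2))/2 + 25/2) = -80*(1 + 3*(-7*(-1/2))/2 + 25/2) = -80*(1 + (3/2)*(7/2) + 25/2) = -80*(1 + 21/4 + 25/2) = -80*75/4 = -1500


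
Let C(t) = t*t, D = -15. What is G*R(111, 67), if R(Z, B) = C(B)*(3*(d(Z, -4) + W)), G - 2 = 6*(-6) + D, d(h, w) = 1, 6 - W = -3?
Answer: -6598830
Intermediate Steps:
W = 9 (W = 6 - 1*(-3) = 6 + 3 = 9)
C(t) = t²
G = -49 (G = 2 + (6*(-6) - 15) = 2 + (-36 - 15) = 2 - 51 = -49)
R(Z, B) = 30*B² (R(Z, B) = B²*(3*(1 + 9)) = B²*(3*10) = B²*30 = 30*B²)
G*R(111, 67) = -1470*67² = -1470*4489 = -49*134670 = -6598830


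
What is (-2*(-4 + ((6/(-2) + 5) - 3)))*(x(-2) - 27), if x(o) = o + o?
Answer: -310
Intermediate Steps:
x(o) = 2*o
(-2*(-4 + ((6/(-2) + 5) - 3)))*(x(-2) - 27) = (-2*(-4 + ((6/(-2) + 5) - 3)))*(2*(-2) - 27) = (-2*(-4 + ((6*(-½) + 5) - 3)))*(-4 - 27) = -2*(-4 + ((-3 + 5) - 3))*(-31) = -2*(-4 + (2 - 3))*(-31) = -2*(-4 - 1)*(-31) = -2*(-5)*(-31) = 10*(-31) = -310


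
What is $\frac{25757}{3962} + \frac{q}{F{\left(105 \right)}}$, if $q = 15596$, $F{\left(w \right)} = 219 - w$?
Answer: $\frac{32363825}{225834} \approx 143.31$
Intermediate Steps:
$\frac{25757}{3962} + \frac{q}{F{\left(105 \right)}} = \frac{25757}{3962} + \frac{15596}{219 - 105} = 25757 \cdot \frac{1}{3962} + \frac{15596}{219 - 105} = \frac{25757}{3962} + \frac{15596}{114} = \frac{25757}{3962} + 15596 \cdot \frac{1}{114} = \frac{25757}{3962} + \frac{7798}{57} = \frac{32363825}{225834}$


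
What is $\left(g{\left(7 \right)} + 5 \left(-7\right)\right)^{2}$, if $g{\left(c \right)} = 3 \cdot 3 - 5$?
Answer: $961$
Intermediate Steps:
$g{\left(c \right)} = 4$ ($g{\left(c \right)} = 9 - 5 = 4$)
$\left(g{\left(7 \right)} + 5 \left(-7\right)\right)^{2} = \left(4 + 5 \left(-7\right)\right)^{2} = \left(4 - 35\right)^{2} = \left(-31\right)^{2} = 961$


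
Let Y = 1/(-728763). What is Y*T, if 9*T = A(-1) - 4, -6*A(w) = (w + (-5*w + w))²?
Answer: 11/13117734 ≈ 8.3856e-7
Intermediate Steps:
A(w) = -3*w²/2 (A(w) = -(w + (-5*w + w))²/6 = -(w - 4*w)²/6 = -9*w²/6 = -3*w²/2)
Y = -1/728763 ≈ -1.3722e-6
T = -11/18 (T = (-3/2*(-1)² - 4)/9 = (-3/2*1 - 4)/9 = (-3/2 - 4)/9 = (⅑)*(-11/2) = -11/18 ≈ -0.61111)
Y*T = -1/728763*(-11/18) = 11/13117734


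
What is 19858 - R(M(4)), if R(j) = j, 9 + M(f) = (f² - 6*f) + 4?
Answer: 19871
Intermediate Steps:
M(f) = -5 + f² - 6*f (M(f) = -9 + ((f² - 6*f) + 4) = -9 + (4 + f² - 6*f) = -5 + f² - 6*f)
19858 - R(M(4)) = 19858 - (-5 + 4² - 6*4) = 19858 - (-5 + 16 - 24) = 19858 - 1*(-13) = 19858 + 13 = 19871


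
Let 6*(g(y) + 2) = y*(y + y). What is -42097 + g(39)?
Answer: -41592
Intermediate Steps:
g(y) = -2 + y**2/3 (g(y) = -2 + (y*(y + y))/6 = -2 + (y*(2*y))/6 = -2 + (2*y**2)/6 = -2 + y**2/3)
-42097 + g(39) = -42097 + (-2 + (1/3)*39**2) = -42097 + (-2 + (1/3)*1521) = -42097 + (-2 + 507) = -42097 + 505 = -41592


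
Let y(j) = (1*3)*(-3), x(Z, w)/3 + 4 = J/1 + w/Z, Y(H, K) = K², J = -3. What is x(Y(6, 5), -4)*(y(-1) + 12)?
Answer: -1611/25 ≈ -64.440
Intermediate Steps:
x(Z, w) = -21 + 3*w/Z (x(Z, w) = -12 + 3*(-3/1 + w/Z) = -12 + 3*(-3*1 + w/Z) = -12 + 3*(-3 + w/Z) = -12 + (-9 + 3*w/Z) = -21 + 3*w/Z)
y(j) = -9 (y(j) = 3*(-3) = -9)
x(Y(6, 5), -4)*(y(-1) + 12) = (-21 + 3*(-4)/5²)*(-9 + 12) = (-21 + 3*(-4)/25)*3 = (-21 + 3*(-4)*(1/25))*3 = (-21 - 12/25)*3 = -537/25*3 = -1611/25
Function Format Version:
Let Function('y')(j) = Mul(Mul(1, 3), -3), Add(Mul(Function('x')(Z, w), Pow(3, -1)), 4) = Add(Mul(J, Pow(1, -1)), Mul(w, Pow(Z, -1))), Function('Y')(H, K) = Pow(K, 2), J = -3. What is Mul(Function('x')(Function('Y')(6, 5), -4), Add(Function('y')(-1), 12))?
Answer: Rational(-1611, 25) ≈ -64.440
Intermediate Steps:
Function('x')(Z, w) = Add(-21, Mul(3, w, Pow(Z, -1))) (Function('x')(Z, w) = Add(-12, Mul(3, Add(Mul(-3, Pow(1, -1)), Mul(w, Pow(Z, -1))))) = Add(-12, Mul(3, Add(Mul(-3, 1), Mul(w, Pow(Z, -1))))) = Add(-12, Mul(3, Add(-3, Mul(w, Pow(Z, -1))))) = Add(-12, Add(-9, Mul(3, w, Pow(Z, -1)))) = Add(-21, Mul(3, w, Pow(Z, -1))))
Function('y')(j) = -9 (Function('y')(j) = Mul(3, -3) = -9)
Mul(Function('x')(Function('Y')(6, 5), -4), Add(Function('y')(-1), 12)) = Mul(Add(-21, Mul(3, -4, Pow(Pow(5, 2), -1))), Add(-9, 12)) = Mul(Add(-21, Mul(3, -4, Pow(25, -1))), 3) = Mul(Add(-21, Mul(3, -4, Rational(1, 25))), 3) = Mul(Add(-21, Rational(-12, 25)), 3) = Mul(Rational(-537, 25), 3) = Rational(-1611, 25)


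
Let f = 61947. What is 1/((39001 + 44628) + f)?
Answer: 1/145576 ≈ 6.8693e-6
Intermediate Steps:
1/((39001 + 44628) + f) = 1/((39001 + 44628) + 61947) = 1/(83629 + 61947) = 1/145576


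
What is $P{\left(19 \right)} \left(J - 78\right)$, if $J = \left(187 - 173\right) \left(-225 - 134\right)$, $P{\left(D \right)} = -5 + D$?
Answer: $-71456$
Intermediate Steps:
$J = -5026$ ($J = 14 \left(-359\right) = -5026$)
$P{\left(19 \right)} \left(J - 78\right) = \left(-5 + 19\right) \left(-5026 - 78\right) = 14 \left(-5104\right) = -71456$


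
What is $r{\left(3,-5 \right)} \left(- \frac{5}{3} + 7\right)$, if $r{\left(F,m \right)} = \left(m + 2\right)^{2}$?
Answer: $48$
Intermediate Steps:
$r{\left(F,m \right)} = \left(2 + m\right)^{2}$
$r{\left(3,-5 \right)} \left(- \frac{5}{3} + 7\right) = \left(2 - 5\right)^{2} \left(- \frac{5}{3} + 7\right) = \left(-3\right)^{2} \left(\left(-5\right) \frac{1}{3} + 7\right) = 9 \left(- \frac{5}{3} + 7\right) = 9 \cdot \frac{16}{3} = 48$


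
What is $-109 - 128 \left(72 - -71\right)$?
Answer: $-18413$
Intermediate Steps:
$-109 - 128 \left(72 - -71\right) = -109 - 128 \left(72 + 71\right) = -109 - 18304 = -18413$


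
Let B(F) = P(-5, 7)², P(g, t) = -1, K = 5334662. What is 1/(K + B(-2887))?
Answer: 1/5334663 ≈ 1.8745e-7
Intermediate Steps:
B(F) = 1 (B(F) = (-1)² = 1)
1/(K + B(-2887)) = 1/(5334662 + 1) = 1/5334663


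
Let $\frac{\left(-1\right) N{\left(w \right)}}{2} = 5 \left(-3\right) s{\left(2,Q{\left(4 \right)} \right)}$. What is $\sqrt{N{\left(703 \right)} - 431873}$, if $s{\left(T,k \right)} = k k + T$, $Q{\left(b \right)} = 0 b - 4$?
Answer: $i \sqrt{431333} \approx 656.76 i$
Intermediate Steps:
$Q{\left(b \right)} = -4$ ($Q{\left(b \right)} = 0 - 4 = -4$)
$s{\left(T,k \right)} = T + k^{2}$ ($s{\left(T,k \right)} = k^{2} + T = T + k^{2}$)
$N{\left(w \right)} = 540$ ($N{\left(w \right)} = - 2 \cdot 5 \left(-3\right) \left(2 + \left(-4\right)^{2}\right) = - 2 \left(- 15 \left(2 + 16\right)\right) = - 2 \left(\left(-15\right) 18\right) = \left(-2\right) \left(-270\right) = 540$)
$\sqrt{N{\left(703 \right)} - 431873} = \sqrt{540 - 431873} = \sqrt{-431333} = i \sqrt{431333}$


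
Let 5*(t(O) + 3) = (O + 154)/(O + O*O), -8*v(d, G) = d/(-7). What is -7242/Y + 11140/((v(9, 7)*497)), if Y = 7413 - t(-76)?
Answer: 3117358680940/22509405693 ≈ 138.49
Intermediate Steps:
v(d, G) = d/56 (v(d, G) = -d/(8*(-7)) = -d*(-1)/(8*7) = -(-1)*d/56 = d/56)
t(O) = -3 + (154 + O)/(5*(O + O**2)) (t(O) = -3 + ((O + 154)/(O + O*O))/5 = -3 + ((154 + O)/(O + O**2))/5 = -3 + (154 + O)/(5*(O + O**2)))
Y = 35225987/4750 (Y = 7413 - (154 - 15*(-76)**2 - 14*(-76))/(5*(-76)*(1 - 76)) = 7413 - (-1)*(154 - 15*5776 + 1064)/(5*76*(-75)) = 7413 - (-1)*(-1)*(154 - 86640 + 1064)/(5*76*75) = 7413 - (-1)*(-1)*(-85422)/(5*76*75) = 7413 - 1*(-14237/4750) = 7413 + 14237/4750 = 35225987/4750 ≈ 7416.0)
-7242/Y + 11140/((v(9, 7)*497)) = -7242/35225987/4750 + 11140/((((1/56)*9)*497)) = -7242*4750/35225987 + 11140/(((9/56)*497)) = -34399500/35225987 + 11140/(639/8) = -34399500/35225987 + 11140*(8/639) = -34399500/35225987 + 89120/639 = 3117358680940/22509405693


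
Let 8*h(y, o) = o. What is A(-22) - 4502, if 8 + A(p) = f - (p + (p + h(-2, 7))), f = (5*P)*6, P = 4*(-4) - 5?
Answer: -40775/8 ≈ -5096.9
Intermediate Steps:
P = -21 (P = -16 - 5 = -21)
h(y, o) = o/8
f = -630 (f = (5*(-21))*6 = -105*6 = -630)
A(p) = -5111/8 - 2*p (A(p) = -8 + (-630 - (p + (p + (⅛)*7))) = -8 + (-630 - (p + (p + 7/8))) = -8 + (-630 - (p + (7/8 + p))) = -8 + (-630 - (7/8 + 2*p)) = -8 + (-630 + (-7/8 - 2*p)) = -8 + (-5047/8 - 2*p) = -5111/8 - 2*p)
A(-22) - 4502 = (-5111/8 - 2*(-22)) - 4502 = (-5111/8 + 44) - 4502 = -4759/8 - 4502 = -40775/8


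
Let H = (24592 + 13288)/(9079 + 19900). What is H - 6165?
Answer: -178617655/28979 ≈ -6163.7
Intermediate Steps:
H = 37880/28979 ≈ 1.3072
H - 6165 = 37880/28979 - 6165 = -178617655/28979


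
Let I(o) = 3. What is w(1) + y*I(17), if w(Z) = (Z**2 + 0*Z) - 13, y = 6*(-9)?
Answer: -174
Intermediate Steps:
y = -54
w(Z) = -13 + Z**2 (w(Z) = (Z**2 + 0) - 13 = Z**2 - 13 = -13 + Z**2)
w(1) + y*I(17) = (-13 + 1**2) - 54*3 = (-13 + 1) - 162 = -12 - 162 = -174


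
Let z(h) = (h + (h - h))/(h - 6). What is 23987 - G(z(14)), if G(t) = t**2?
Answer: 383743/16 ≈ 23984.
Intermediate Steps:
z(h) = h/(-6 + h) (z(h) = (h + 0)/(-6 + h) = h/(-6 + h))
23987 - G(z(14)) = 23987 - (14/(-6 + 14))**2 = 23987 - (14/8)**2 = 23987 - (14*(1/8))**2 = 23987 - (7/4)**2 = 23987 - 1*49/16 = 23987 - 49/16 = 383743/16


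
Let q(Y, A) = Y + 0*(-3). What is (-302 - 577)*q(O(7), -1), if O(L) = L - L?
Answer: 0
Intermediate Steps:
O(L) = 0
q(Y, A) = Y (q(Y, A) = Y + 0 = Y)
(-302 - 577)*q(O(7), -1) = (-302 - 577)*0 = -879*0 = 0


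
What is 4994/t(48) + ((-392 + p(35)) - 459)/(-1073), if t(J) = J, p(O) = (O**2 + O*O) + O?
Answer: 2640065/25752 ≈ 102.52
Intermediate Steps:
p(O) = O + 2*O**2 (p(O) = (O**2 + O**2) + O = 2*O**2 + O = O + 2*O**2)
4994/t(48) + ((-392 + p(35)) - 459)/(-1073) = 4994/48 + ((-392 + 35*(1 + 2*35)) - 459)/(-1073) = 4994*(1/48) + ((-392 + 35*(1 + 70)) - 459)*(-1/1073) = 2497/24 + ((-392 + 35*71) - 459)*(-1/1073) = 2497/24 + ((-392 + 2485) - 459)*(-1/1073) = 2497/24 + (2093 - 459)*(-1/1073) = 2497/24 + 1634*(-1/1073) = 2497/24 - 1634/1073 = 2640065/25752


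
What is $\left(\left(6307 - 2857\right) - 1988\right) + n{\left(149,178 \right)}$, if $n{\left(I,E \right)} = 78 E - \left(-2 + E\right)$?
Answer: $15170$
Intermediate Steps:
$n{\left(I,E \right)} = 2 + 77 E$ ($n{\left(I,E \right)} = 78 E - \left(-2 + E\right) = 2 + 77 E$)
$\left(\left(6307 - 2857\right) - 1988\right) + n{\left(149,178 \right)} = \left(\left(6307 - 2857\right) - 1988\right) + \left(2 + 77 \cdot 178\right) = \left(\left(6307 - 2857\right) - 1988\right) + \left(2 + 13706\right) = \left(3450 - 1988\right) + 13708 = 1462 + 13708 = 15170$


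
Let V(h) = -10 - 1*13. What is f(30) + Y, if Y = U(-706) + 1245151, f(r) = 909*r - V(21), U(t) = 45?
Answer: 1272489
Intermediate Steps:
V(h) = -23 (V(h) = -10 - 13 = -23)
f(r) = 23 + 909*r (f(r) = 909*r - 1*(-23) = 909*r + 23 = 23 + 909*r)
Y = 1245196 (Y = 45 + 1245151 = 1245196)
f(30) + Y = (23 + 909*30) + 1245196 = (23 + 27270) + 1245196 = 27293 + 1245196 = 1272489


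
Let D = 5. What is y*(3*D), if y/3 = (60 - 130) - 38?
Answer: -4860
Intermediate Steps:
y = -324 (y = 3*((60 - 130) - 38) = 3*(-70 - 38) = 3*(-108) = -324)
y*(3*D) = -972*5 = -324*15 = -4860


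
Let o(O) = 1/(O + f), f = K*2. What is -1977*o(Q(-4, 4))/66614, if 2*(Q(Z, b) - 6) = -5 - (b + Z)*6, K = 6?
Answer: -1977/1032517 ≈ -0.0019147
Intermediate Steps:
f = 12 (f = 6*2 = 12)
Q(Z, b) = 7/2 - 3*Z - 3*b (Q(Z, b) = 6 + (-5 - (b + Z)*6)/2 = 6 + (-5 - (Z + b)*6)/2 = 6 + (-5 - (6*Z + 6*b))/2 = 6 + (-5 + (-6*Z - 6*b))/2 = 6 + (-5 - 6*Z - 6*b)/2 = 6 + (-5/2 - 3*Z - 3*b) = 7/2 - 3*Z - 3*b)
o(O) = 1/(12 + O) (o(O) = 1/(O + 12) = 1/(12 + O))
-1977*o(Q(-4, 4))/66614 = -1977/(12 + (7/2 - 3*(-4) - 3*4))/66614 = -1977/(12 + (7/2 + 12 - 12))*(1/66614) = -1977/(12 + 7/2)*(1/66614) = -1977/31/2*(1/66614) = -1977*2/31*(1/66614) = -3954/31*1/66614 = -1977/1032517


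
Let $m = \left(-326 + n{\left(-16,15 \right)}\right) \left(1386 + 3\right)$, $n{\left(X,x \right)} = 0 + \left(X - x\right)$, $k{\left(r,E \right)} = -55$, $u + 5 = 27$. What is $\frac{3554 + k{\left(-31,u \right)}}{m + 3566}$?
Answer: $- \frac{3499}{492307} \approx -0.0071074$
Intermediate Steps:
$u = 22$ ($u = -5 + 27 = 22$)
$n{\left(X,x \right)} = X - x$
$m = -495873$ ($m = \left(-326 - 31\right) \left(1386 + 3\right) = \left(-326 - 31\right) 1389 = \left(-357\right) 1389 = -495873$)
$\frac{3554 + k{\left(-31,u \right)}}{m + 3566} = \frac{3554 - 55}{-495873 + 3566} = \frac{3499}{-492307} = 3499 \left(- \frac{1}{492307}\right) = - \frac{3499}{492307}$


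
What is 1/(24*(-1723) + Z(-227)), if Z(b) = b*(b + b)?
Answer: 1/61706 ≈ 1.6206e-5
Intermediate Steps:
Z(b) = 2*b² (Z(b) = b*(2*b) = 2*b²)
1/(24*(-1723) + Z(-227)) = 1/(24*(-1723) + 2*(-227)²) = 1/(-41352 + 2*51529) = 1/(-41352 + 103058) = 1/61706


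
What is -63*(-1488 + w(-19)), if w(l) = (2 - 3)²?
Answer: 93681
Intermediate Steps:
w(l) = 1 (w(l) = (-1)² = 1)
-63*(-1488 + w(-19)) = -63*(-1488 + 1) = -63*(-1487) = 93681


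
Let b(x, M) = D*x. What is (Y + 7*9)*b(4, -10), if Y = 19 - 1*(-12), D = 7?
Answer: 2632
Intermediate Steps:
b(x, M) = 7*x
Y = 31 (Y = 19 + 12 = 31)
(Y + 7*9)*b(4, -10) = (31 + 7*9)*(7*4) = (31 + 63)*28 = 94*28 = 2632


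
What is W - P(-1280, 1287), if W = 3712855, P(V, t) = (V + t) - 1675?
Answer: 3714523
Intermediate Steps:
P(V, t) = -1675 + V + t
W - P(-1280, 1287) = 3712855 - (-1675 - 1280 + 1287) = 3712855 - 1*(-1668) = 3712855 + 1668 = 3714523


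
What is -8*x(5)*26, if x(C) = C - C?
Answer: 0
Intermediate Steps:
x(C) = 0
-8*x(5)*26 = -8*0*26 = 0*26 = 0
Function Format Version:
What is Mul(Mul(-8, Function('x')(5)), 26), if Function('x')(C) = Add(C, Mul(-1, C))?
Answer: 0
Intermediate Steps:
Function('x')(C) = 0
Mul(Mul(-8, Function('x')(5)), 26) = Mul(Mul(-8, 0), 26) = Mul(0, 26) = 0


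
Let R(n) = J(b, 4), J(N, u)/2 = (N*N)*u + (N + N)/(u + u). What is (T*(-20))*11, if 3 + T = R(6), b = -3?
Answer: -14850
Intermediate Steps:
J(N, u) = 2*N/u + 2*u*N² (J(N, u) = 2*((N*N)*u + (N + N)/(u + u)) = 2*(N²*u + (2*N)/((2*u))) = 2*(u*N² + (2*N)*(1/(2*u))) = 2*(u*N² + N/u) = 2*(N/u + u*N²) = 2*N/u + 2*u*N²)
R(n) = 141/2 (R(n) = 2*(-3)*(1 - 3*4²)/4 = 2*(-3)*(¼)*(1 - 3*16) = 2*(-3)*(¼)*(1 - 48) = 2*(-3)*(¼)*(-47) = 141/2)
T = 135/2 (T = -3 + 141/2 = 135/2 ≈ 67.500)
(T*(-20))*11 = ((135/2)*(-20))*11 = -1350*11 = -14850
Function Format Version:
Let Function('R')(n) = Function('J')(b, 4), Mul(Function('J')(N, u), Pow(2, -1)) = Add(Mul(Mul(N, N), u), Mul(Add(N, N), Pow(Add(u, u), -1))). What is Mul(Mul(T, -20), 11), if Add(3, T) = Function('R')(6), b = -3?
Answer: -14850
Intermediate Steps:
Function('J')(N, u) = Add(Mul(2, N, Pow(u, -1)), Mul(2, u, Pow(N, 2))) (Function('J')(N, u) = Mul(2, Add(Mul(Mul(N, N), u), Mul(Add(N, N), Pow(Add(u, u), -1)))) = Mul(2, Add(Mul(Pow(N, 2), u), Mul(Mul(2, N), Pow(Mul(2, u), -1)))) = Mul(2, Add(Mul(u, Pow(N, 2)), Mul(Mul(2, N), Mul(Rational(1, 2), Pow(u, -1))))) = Mul(2, Add(Mul(u, Pow(N, 2)), Mul(N, Pow(u, -1)))) = Mul(2, Add(Mul(N, Pow(u, -1)), Mul(u, Pow(N, 2)))) = Add(Mul(2, N, Pow(u, -1)), Mul(2, u, Pow(N, 2))))
Function('R')(n) = Rational(141, 2) (Function('R')(n) = Mul(2, -3, Pow(4, -1), Add(1, Mul(-3, Pow(4, 2)))) = Mul(2, -3, Rational(1, 4), Add(1, Mul(-3, 16))) = Mul(2, -3, Rational(1, 4), Add(1, -48)) = Mul(2, -3, Rational(1, 4), -47) = Rational(141, 2))
T = Rational(135, 2) (T = Add(-3, Rational(141, 2)) = Rational(135, 2) ≈ 67.500)
Mul(Mul(T, -20), 11) = Mul(Mul(Rational(135, 2), -20), 11) = Mul(-1350, 11) = -14850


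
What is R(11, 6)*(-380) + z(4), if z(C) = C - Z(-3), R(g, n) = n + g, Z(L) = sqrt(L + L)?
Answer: -6456 - I*sqrt(6) ≈ -6456.0 - 2.4495*I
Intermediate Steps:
Z(L) = sqrt(2)*sqrt(L) (Z(L) = sqrt(2*L) = sqrt(2)*sqrt(L))
R(g, n) = g + n
z(C) = C - I*sqrt(6) (z(C) = C - sqrt(2)*sqrt(-3) = C - sqrt(2)*I*sqrt(3) = C - I*sqrt(6))
R(11, 6)*(-380) + z(4) = (11 + 6)*(-380) + (4 - I*sqrt(6)) = 17*(-380) + (4 - I*sqrt(6)) = -6460 + (4 - I*sqrt(6)) = -6456 - I*sqrt(6)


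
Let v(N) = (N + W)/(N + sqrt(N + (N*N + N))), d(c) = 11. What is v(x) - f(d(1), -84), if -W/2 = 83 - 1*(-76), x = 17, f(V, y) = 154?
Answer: -7/2 - 301*sqrt(323)/34 ≈ -162.61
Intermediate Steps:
W = -318 (W = -2*(83 - 1*(-76)) = -2*(83 + 76) = -2*159 = -318)
v(N) = (-318 + N)/(N + sqrt(N**2 + 2*N)) (v(N) = (N - 318)/(N + sqrt(N + (N*N + N))) = (-318 + N)/(N + sqrt(N + (N**2 + N))) = (-318 + N)/(N + sqrt(N + (N + N**2))) = (-318 + N)/(N + sqrt(N**2 + 2*N)))
v(x) - f(d(1), -84) = (-318 + 17)/(17 + sqrt(17*(2 + 17))) - 1*154 = -301/(17 + sqrt(17*19)) - 154 = -301/(17 + sqrt(323)) - 154 = -154 - 301/(17 + sqrt(323))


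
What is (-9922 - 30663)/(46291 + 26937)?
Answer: -40585/73228 ≈ -0.55423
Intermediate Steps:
(-9922 - 30663)/(46291 + 26937) = -40585/73228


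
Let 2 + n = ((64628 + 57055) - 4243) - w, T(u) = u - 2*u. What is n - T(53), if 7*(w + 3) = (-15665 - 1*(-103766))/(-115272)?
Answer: 10534051853/89656 ≈ 1.1749e+5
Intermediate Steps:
w = -278757/89656 (w = -3 + ((-15665 - 1*(-103766))/(-115272))/7 = -3 + ((-15665 + 103766)*(-1/115272))/7 = -3 + (88101*(-1/115272))/7 = -3 + (⅐)*(-9789/12808) = -3 - 9789/89656 = -278757/89656 ≈ -3.1092)
T(u) = -u
n = 10529300085/89656 (n = -2 + (((64628 + 57055) - 4243) - 1*(-278757/89656)) = -2 + ((121683 - 4243) + 278757/89656) = -2 + (117440 + 278757/89656) = -2 + 10529479397/89656 = 10529300085/89656 ≈ 1.1744e+5)
n - T(53) = 10529300085/89656 - (-1)*53 = 10529300085/89656 - 1*(-53) = 10529300085/89656 + 53 = 10534051853/89656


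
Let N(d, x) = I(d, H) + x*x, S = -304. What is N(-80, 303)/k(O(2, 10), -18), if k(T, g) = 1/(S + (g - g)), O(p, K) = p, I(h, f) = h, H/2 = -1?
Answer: -27885616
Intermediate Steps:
H = -2 (H = 2*(-1) = -2)
N(d, x) = d + x² (N(d, x) = d + x*x = d + x²)
k(T, g) = -1/304 (k(T, g) = 1/(-304 + (g - g)) = 1/(-304 + 0) = 1/(-304) = -1/304)
N(-80, 303)/k(O(2, 10), -18) = (-80 + 303²)/(-1/304) = (-80 + 91809)*(-304) = 91729*(-304) = -27885616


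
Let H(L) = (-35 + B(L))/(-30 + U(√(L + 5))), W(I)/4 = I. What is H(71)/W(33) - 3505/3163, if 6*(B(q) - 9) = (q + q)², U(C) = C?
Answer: -87207295/43004148 - 2501*√19/40788 ≈ -2.2952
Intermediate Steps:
W(I) = 4*I
B(q) = 9 + 2*q²/3 (B(q) = 9 + (q + q)²/6 = 9 + (2*q)²/6 = 9 + (4*q²)/6 = 9 + 2*q²/3)
H(L) = (-26 + 2*L²/3)/(-30 + √(5 + L)) (H(L) = (-35 + (9 + 2*L²/3))/(-30 + √(L + 5)) = (-26 + 2*L²/3)/(-30 + √(5 + L)))
H(71)/W(33) - 3505/3163 = (2*(-39 + 71²)/(3*(-30 + √(5 + 71))))/((4*33)) - 3505/3163 = (2*(-39 + 5041)/(3*(-30 + √76)))/132 - 3505*1/3163 = ((⅔)*5002/(-30 + 2*√19))*(1/132) - 3505/3163 = (10004/(3*(-30 + 2*√19)))*(1/132) - 3505/3163 = 2501/(99*(-30 + 2*√19)) - 3505/3163 = -3505/3163 + 2501/(99*(-30 + 2*√19))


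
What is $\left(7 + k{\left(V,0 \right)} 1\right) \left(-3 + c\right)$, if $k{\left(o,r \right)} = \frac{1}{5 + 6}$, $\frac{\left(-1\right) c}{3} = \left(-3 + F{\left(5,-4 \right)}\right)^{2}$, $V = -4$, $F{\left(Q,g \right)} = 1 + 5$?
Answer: $- \frac{2340}{11} \approx -212.73$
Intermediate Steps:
$F{\left(Q,g \right)} = 6$
$c = -27$ ($c = - 3 \left(-3 + 6\right)^{2} = - 3 \cdot 3^{2} = \left(-3\right) 9 = -27$)
$k{\left(o,r \right)} = \frac{1}{11}$
$\left(7 + k{\left(V,0 \right)} 1\right) \left(-3 + c\right) = \left(7 + \frac{1}{11} \cdot 1\right) \left(-3 - 27\right) = \left(7 + \frac{1}{11}\right) \left(-30\right) = \frac{78}{11} \left(-30\right) = - \frac{2340}{11}$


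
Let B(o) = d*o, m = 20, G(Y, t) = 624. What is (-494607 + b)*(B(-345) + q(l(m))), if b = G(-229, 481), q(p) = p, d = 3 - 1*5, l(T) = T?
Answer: -350727930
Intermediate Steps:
d = -2 (d = 3 - 5 = -2)
b = 624
B(o) = -2*o
(-494607 + b)*(B(-345) + q(l(m))) = (-494607 + 624)*(-2*(-345) + 20) = -493983*(690 + 20) = -493983*710 = -350727930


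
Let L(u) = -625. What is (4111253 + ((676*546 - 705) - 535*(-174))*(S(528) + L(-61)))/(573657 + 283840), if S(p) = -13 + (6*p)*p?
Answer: 771630800999/857497 ≈ 8.9986e+5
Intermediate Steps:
S(p) = -13 + 6*p²
(4111253 + ((676*546 - 705) - 535*(-174))*(S(528) + L(-61)))/(573657 + 283840) = (4111253 + ((676*546 - 705) - 535*(-174))*((-13 + 6*528²) - 625))/(573657 + 283840) = (4111253 + ((369096 - 705) + 93090)*((-13 + 6*278784) - 625))/857497 = (4111253 + (368391 + 93090)*((-13 + 1672704) - 625))*(1/857497) = (4111253 + 461481*(1672691 - 625))*(1/857497) = (4111253 + 461481*1672066)*(1/857497) = (4111253 + 771626689746)*(1/857497) = 771630800999*(1/857497) = 771630800999/857497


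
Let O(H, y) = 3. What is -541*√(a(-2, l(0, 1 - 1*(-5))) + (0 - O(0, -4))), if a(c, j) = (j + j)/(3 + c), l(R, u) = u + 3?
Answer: -541*√15 ≈ -2095.3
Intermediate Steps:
l(R, u) = 3 + u
a(c, j) = 2*j/(3 + c) (a(c, j) = (2*j)/(3 + c) = 2*j/(3 + c))
-541*√(a(-2, l(0, 1 - 1*(-5))) + (0 - O(0, -4))) = -541*√(2*(3 + (1 - 1*(-5)))/(3 - 2) + (0 - 1*3)) = -541*√(2*(3 + (1 + 5))/1 + (0 - 3)) = -541*√(2*(3 + 6)*1 - 3) = -541*√(2*9*1 - 3) = -541*√(18 - 3) = -541*√15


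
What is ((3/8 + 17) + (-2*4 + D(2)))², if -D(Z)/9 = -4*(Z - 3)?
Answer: 45369/64 ≈ 708.89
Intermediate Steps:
D(Z) = -108 + 36*Z (D(Z) = -(-36)*(Z - 3) = -(-36)*(-3 + Z) = -9*(12 - 4*Z) = -108 + 36*Z)
((3/8 + 17) + (-2*4 + D(2)))² = ((3/8 + 17) + (-2*4 + (-108 + 36*2)))² = ((3*(⅛) + 17) + (-8 + (-108 + 72)))² = ((3/8 + 17) + (-8 - 36))² = (139/8 - 44)² = (-213/8)² = 45369/64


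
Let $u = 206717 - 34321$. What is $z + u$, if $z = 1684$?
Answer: $174080$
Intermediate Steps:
$u = 172396$
$z + u = 1684 + 172396 = 174080$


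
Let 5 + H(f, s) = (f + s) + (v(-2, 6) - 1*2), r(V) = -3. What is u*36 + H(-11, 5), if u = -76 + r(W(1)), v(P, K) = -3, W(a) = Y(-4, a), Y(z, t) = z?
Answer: -2860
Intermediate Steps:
W(a) = -4
H(f, s) = -10 + f + s (H(f, s) = -5 + ((f + s) + (-3 - 1*2)) = -5 + ((f + s) + (-3 - 2)) = -5 + ((f + s) - 5) = -5 + (-5 + f + s) = -10 + f + s)
u = -79 (u = -76 - 3 = -79)
u*36 + H(-11, 5) = -79*36 + (-10 - 11 + 5) = -2844 - 16 = -2860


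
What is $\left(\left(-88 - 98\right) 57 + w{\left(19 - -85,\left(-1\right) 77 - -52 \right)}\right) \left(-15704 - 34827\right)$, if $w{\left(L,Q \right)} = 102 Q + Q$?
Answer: $665846987$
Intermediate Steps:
$w{\left(L,Q \right)} = 103 Q$
$\left(\left(-88 - 98\right) 57 + w{\left(19 - -85,\left(-1\right) 77 - -52 \right)}\right) \left(-15704 - 34827\right) = \left(\left(-88 - 98\right) 57 + 103 \left(\left(-1\right) 77 - -52\right)\right) \left(-15704 - 34827\right) = \left(\left(-88 - 98\right) 57 + 103 \left(-77 + 52\right)\right) \left(-50531\right) = \left(\left(-186\right) 57 + 103 \left(-25\right)\right) \left(-50531\right) = \left(-10602 - 2575\right) \left(-50531\right) = \left(-13177\right) \left(-50531\right) = 665846987$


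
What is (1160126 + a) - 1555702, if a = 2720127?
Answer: 2324551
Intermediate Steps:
(1160126 + a) - 1555702 = (1160126 + 2720127) - 1555702 = 3880253 - 1555702 = 2324551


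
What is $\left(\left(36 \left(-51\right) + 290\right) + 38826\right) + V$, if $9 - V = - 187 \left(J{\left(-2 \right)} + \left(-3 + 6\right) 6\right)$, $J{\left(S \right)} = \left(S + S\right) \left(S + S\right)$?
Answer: $43647$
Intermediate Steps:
$J{\left(S \right)} = 4 S^{2}$ ($J{\left(S \right)} = 2 S 2 S = 4 S^{2}$)
$V = 6367$ ($V = 9 - - 187 \left(4 \left(-2\right)^{2} + \left(-3 + 6\right) 6\right) = 9 - - 187 \left(4 \cdot 4 + 3 \cdot 6\right) = 9 - - 187 \left(16 + 18\right) = 9 - \left(-187\right) 34 = 9 - -6358 = 9 + 6358 = 6367$)
$\left(\left(36 \left(-51\right) + 290\right) + 38826\right) + V = \left(\left(36 \left(-51\right) + 290\right) + 38826\right) + 6367 = \left(\left(-1836 + 290\right) + 38826\right) + 6367 = \left(-1546 + 38826\right) + 6367 = 37280 + 6367 = 43647$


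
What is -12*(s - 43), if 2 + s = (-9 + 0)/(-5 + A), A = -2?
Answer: 3672/7 ≈ 524.57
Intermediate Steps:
s = -5/7 (s = -2 + (-9 + 0)/(-5 - 2) = -2 - 9/(-7) = -2 - 9*(-1/7) = -2 + 9/7 = -5/7 ≈ -0.71429)
-12*(s - 43) = -12*(-5/7 - 43) = -12*(-306/7) = 3672/7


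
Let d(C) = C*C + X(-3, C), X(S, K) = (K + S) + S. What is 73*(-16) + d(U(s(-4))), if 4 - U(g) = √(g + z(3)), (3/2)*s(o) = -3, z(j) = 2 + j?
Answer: -1151 - 9*√3 ≈ -1166.6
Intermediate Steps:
X(S, K) = K + 2*S
s(o) = -2 (s(o) = (⅔)*(-3) = -2)
U(g) = 4 - √(5 + g) (U(g) = 4 - √(g + (2 + 3)) = 4 - √(g + 5) = 4 - √(5 + g))
d(C) = -6 + C + C² (d(C) = C*C + (C + 2*(-3)) = C² + (C - 6) = C² + (-6 + C) = -6 + C + C²)
73*(-16) + d(U(s(-4))) = 73*(-16) + (-6 + (4 - √(5 - 2)) + (4 - √(5 - 2))²) = -1168 + (-6 + (4 - √3) + (4 - √3)²) = -1168 + (-2 + (4 - √3)² - √3) = -1170 + (4 - √3)² - √3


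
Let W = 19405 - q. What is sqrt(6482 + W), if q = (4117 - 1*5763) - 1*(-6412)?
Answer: sqrt(21121) ≈ 145.33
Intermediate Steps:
q = 4766 (q = (4117 - 5763) + 6412 = -1646 + 6412 = 4766)
W = 14639 (W = 19405 - 1*4766 = 19405 - 4766 = 14639)
sqrt(6482 + W) = sqrt(6482 + 14639) = sqrt(21121)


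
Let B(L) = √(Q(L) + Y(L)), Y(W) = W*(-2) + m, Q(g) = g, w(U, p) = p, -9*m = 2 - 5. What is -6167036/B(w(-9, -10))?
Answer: -6167036*√93/31 ≈ -1.9185e+6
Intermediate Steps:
m = ⅓ (m = -(2 - 5)/9 = -⅑*(-3) = ⅓ ≈ 0.33333)
Y(W) = ⅓ - 2*W (Y(W) = W*(-2) + ⅓ = -2*W + ⅓ = ⅓ - 2*W)
B(L) = √(⅓ - L) (B(L) = √(L + (⅓ - 2*L)) = √(⅓ - L))
-6167036/B(w(-9, -10)) = -6167036*3/√(3 - 9*(-10)) = -6167036*3/√(3 + 90) = -6167036*√93/31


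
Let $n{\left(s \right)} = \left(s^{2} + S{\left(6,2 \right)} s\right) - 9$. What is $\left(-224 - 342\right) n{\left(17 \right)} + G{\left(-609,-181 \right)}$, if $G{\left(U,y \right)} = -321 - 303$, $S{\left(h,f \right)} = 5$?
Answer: $-207214$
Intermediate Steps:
$n{\left(s \right)} = -9 + s^{2} + 5 s$ ($n{\left(s \right)} = \left(s^{2} + 5 s\right) - 9 = -9 + s^{2} + 5 s$)
$G{\left(U,y \right)} = -624$ ($G{\left(U,y \right)} = -321 - 303 = -624$)
$\left(-224 - 342\right) n{\left(17 \right)} + G{\left(-609,-181 \right)} = \left(-224 - 342\right) \left(-9 + 17^{2} + 5 \cdot 17\right) - 624 = - 566 \left(-9 + 289 + 85\right) - 624 = \left(-566\right) 365 - 624 = -206590 - 624 = -207214$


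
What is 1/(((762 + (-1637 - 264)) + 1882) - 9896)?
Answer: -1/9153 ≈ -0.00010925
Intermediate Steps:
1/(((762 + (-1637 - 264)) + 1882) - 9896) = 1/(((762 - 1901) + 1882) - 9896) = 1/((-1139 + 1882) - 9896) = 1/(743 - 9896) = 1/(-9153) = -1/9153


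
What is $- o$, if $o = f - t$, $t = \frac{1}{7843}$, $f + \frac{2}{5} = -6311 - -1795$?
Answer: $\frac{177110631}{39215} \approx 4516.4$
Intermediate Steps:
$f = - \frac{22582}{5}$ ($f = - \frac{2}{5} - 4516 = - \frac{22582}{5} \approx -4516.4$)
$t = \frac{1}{7843} \approx 0.0001275$
$o = - \frac{177110631}{39215}$ ($o = - \frac{22582}{5} - \frac{1}{7843} = - \frac{177110631}{39215} \approx -4516.4$)
$- o = \left(-1\right) \left(- \frac{177110631}{39215}\right) = \frac{177110631}{39215}$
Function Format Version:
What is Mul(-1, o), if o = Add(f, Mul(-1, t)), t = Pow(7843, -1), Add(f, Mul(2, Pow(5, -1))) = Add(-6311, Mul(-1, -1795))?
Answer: Rational(177110631, 39215) ≈ 4516.4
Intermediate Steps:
f = Rational(-22582, 5) (f = Add(Rational(-2, 5), Add(-6311, Mul(-1, -1795))) = Add(Rational(-2, 5), Add(-6311, 1795)) = Add(Rational(-2, 5), -4516) = Rational(-22582, 5) ≈ -4516.4)
t = Rational(1, 7843) ≈ 0.00012750
o = Rational(-177110631, 39215) (o = Add(Rational(-22582, 5), Mul(-1, Rational(1, 7843))) = Add(Rational(-22582, 5), Rational(-1, 7843)) = Rational(-177110631, 39215) ≈ -4516.4)
Mul(-1, o) = Mul(-1, Rational(-177110631, 39215)) = Rational(177110631, 39215)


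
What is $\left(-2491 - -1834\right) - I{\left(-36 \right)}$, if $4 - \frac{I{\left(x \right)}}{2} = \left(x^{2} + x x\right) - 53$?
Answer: $4413$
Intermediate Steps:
$I{\left(x \right)} = 114 - 4 x^{2}$ ($I{\left(x \right)} = 8 - 2 \left(\left(x^{2} + x x\right) - 53\right) = 8 - 2 \left(\left(x^{2} + x^{2}\right) - 53\right) = 8 - 2 \left(2 x^{2} - 53\right) = 8 - 2 \left(-53 + 2 x^{2}\right) = 8 - \left(-106 + 4 x^{2}\right) = 114 - 4 x^{2}$)
$\left(-2491 - -1834\right) - I{\left(-36 \right)} = \left(-2491 - -1834\right) - \left(114 - 4 \left(-36\right)^{2}\right) = \left(-2491 + 1834\right) - \left(114 - 5184\right) = -657 - \left(114 - 5184\right) = -657 - -5070 = -657 + 5070 = 4413$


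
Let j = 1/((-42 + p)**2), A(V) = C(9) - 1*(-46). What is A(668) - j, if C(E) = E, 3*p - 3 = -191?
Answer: 5422771/98596 ≈ 55.000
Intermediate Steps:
p = -188/3 (p = 1 + (1/3)*(-191) = 1 - 191/3 = -188/3 ≈ -62.667)
A(V) = 55 (A(V) = 9 - 1*(-46) = 9 + 46 = 55)
j = 9/98596 (j = 1/((-42 - 188/3)**2) = 1/((-314/3)**2) = 1/(98596/9) = 9/98596 ≈ 9.1282e-5)
A(668) - j = 55 - 1*9/98596 = 55 - 9/98596 = 5422771/98596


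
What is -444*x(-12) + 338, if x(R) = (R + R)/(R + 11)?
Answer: -10318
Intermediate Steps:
x(R) = 2*R/(11 + R) (x(R) = (2*R)/(11 + R) = 2*R/(11 + R))
-444*x(-12) + 338 = -888*(-12)/(11 - 12) + 338 = -888*(-12)/(-1) + 338 = -888*(-12)*(-1) + 338 = -444*24 + 338 = -10656 + 338 = -10318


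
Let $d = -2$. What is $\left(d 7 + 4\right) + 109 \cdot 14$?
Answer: $1516$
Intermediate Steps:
$\left(d 7 + 4\right) + 109 \cdot 14 = \left(\left(-2\right) 7 + 4\right) + 109 \cdot 14 = \left(-14 + 4\right) + 1526 = -10 + 1526 = 1516$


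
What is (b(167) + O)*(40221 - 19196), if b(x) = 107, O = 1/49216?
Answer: 110720025825/49216 ≈ 2.2497e+6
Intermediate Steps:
O = 1/49216 ≈ 2.0319e-5
(b(167) + O)*(40221 - 19196) = (107 + 1/49216)*(40221 - 19196) = (5266113/49216)*21025 = 110720025825/49216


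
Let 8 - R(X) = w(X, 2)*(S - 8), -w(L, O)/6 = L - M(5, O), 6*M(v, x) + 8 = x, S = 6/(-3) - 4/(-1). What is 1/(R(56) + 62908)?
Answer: 1/60864 ≈ 1.6430e-5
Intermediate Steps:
S = 2 (S = 6*(-⅓) - 4*(-1) = -2 + 4 = 2)
M(v, x) = -4/3 + x/6
w(L, O) = -8 + O - 6*L (w(L, O) = -6*(L - (-4/3 + O/6)) = -6*(L + (4/3 - O/6)) = -6*(4/3 + L - O/6) = -8 + O - 6*L)
R(X) = -28 - 36*X (R(X) = 8 - (-8 + 2 - 6*X)*(2 - 8) = 8 - (-6 - 6*X)*(-6) = 8 - (36 + 36*X) = 8 + (-36 - 36*X) = -28 - 36*X)
1/(R(56) + 62908) = 1/((-28 - 36*56) + 62908) = 1/((-28 - 2016) + 62908) = 1/(-2044 + 62908) = 1/60864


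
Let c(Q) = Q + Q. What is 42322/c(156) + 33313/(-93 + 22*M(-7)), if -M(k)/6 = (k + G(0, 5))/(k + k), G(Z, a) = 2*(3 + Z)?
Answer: -2356151/12428 ≈ -189.58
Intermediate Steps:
G(Z, a) = 6 + 2*Z
c(Q) = 2*Q
M(k) = -3*(6 + k)/k (M(k) = -6*(k + (6 + 2*0))/(k + k) = -6*(k + (6 + 0))/(2*k) = -6*(k + 6)*1/(2*k) = -6*(6 + k)*1/(2*k) = -3*(6 + k)/k)
42322/c(156) + 33313/(-93 + 22*M(-7)) = 42322/((2*156)) + 33313/(-93 + 22*(-3 - 18/(-7))) = 42322/312 + 33313/(-93 + 22*(-3 - 18*(-1/7))) = 42322*(1/312) + 33313/(-93 + 22*(-3 + 18/7)) = 21161/156 + 33313/(-93 + 22*(-3/7)) = 21161/156 + 33313/(-93 - 66/7) = 21161/156 + 33313/(-717/7) = 21161/156 + 33313*(-7/717) = 21161/156 - 233191/717 = -2356151/12428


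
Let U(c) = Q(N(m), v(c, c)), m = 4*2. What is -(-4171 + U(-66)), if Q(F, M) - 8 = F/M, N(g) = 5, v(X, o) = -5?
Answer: 4164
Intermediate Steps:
m = 8
Q(F, M) = 8 + F/M
U(c) = 7 (U(c) = 8 + 5/(-5) = 8 + 5*(-⅕) = 8 - 1 = 7)
-(-4171 + U(-66)) = -(-4171 + 7) = -1*(-4164) = 4164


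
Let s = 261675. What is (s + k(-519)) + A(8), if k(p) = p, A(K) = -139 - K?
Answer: 261009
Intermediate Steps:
(s + k(-519)) + A(8) = (261675 - 519) + (-139 - 1*8) = 261156 + (-139 - 8) = 261156 - 147 = 261009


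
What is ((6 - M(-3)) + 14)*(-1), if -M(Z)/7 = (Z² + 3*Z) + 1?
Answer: -27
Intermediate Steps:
M(Z) = -7 - 21*Z - 7*Z² (M(Z) = -7*((Z² + 3*Z) + 1) = -7*(1 + Z² + 3*Z) = -7 - 21*Z - 7*Z²)
((6 - M(-3)) + 14)*(-1) = ((6 - (-7 - 21*(-3) - 7*(-3)²)) + 14)*(-1) = ((6 - (-7 + 63 - 7*9)) + 14)*(-1) = ((6 - (-7 + 63 - 63)) + 14)*(-1) = ((6 - 1*(-7)) + 14)*(-1) = ((6 + 7) + 14)*(-1) = (13 + 14)*(-1) = 27*(-1) = -27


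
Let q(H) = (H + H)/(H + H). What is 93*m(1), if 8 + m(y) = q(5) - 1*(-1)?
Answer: -558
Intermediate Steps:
q(H) = 1 (q(H) = (2*H)/((2*H)) = (2*H)*(1/(2*H)) = 1)
m(y) = -6 (m(y) = -8 + (1 - 1*(-1)) = -8 + (1 + 1) = -8 + 2 = -6)
93*m(1) = 93*(-6) = -558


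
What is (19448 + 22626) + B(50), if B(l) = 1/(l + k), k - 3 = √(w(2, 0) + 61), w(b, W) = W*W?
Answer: 115619405/2748 - √61/2748 ≈ 42074.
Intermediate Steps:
w(b, W) = W²
k = 3 + √61 (k = 3 + √(0² + 61) = 3 + √(0 + 61) = 3 + √61 ≈ 10.810)
B(l) = 1/(3 + l + √61) (B(l) = 1/(l + (3 + √61)) = 1/(3 + l + √61))
(19448 + 22626) + B(50) = (19448 + 22626) + 1/(3 + 50 + √61) = 42074 + 1/(53 + √61)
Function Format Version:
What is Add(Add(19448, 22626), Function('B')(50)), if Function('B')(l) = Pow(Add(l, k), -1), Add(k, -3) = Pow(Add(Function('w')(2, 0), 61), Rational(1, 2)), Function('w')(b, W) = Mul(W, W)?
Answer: Add(Rational(115619405, 2748), Mul(Rational(-1, 2748), Pow(61, Rational(1, 2)))) ≈ 42074.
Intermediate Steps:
Function('w')(b, W) = Pow(W, 2)
k = Add(3, Pow(61, Rational(1, 2))) (k = Add(3, Pow(Add(Pow(0, 2), 61), Rational(1, 2))) = Add(3, Pow(Add(0, 61), Rational(1, 2))) = Add(3, Pow(61, Rational(1, 2))) ≈ 10.810)
Function('B')(l) = Pow(Add(3, l, Pow(61, Rational(1, 2))), -1) (Function('B')(l) = Pow(Add(l, Add(3, Pow(61, Rational(1, 2)))), -1) = Pow(Add(3, l, Pow(61, Rational(1, 2))), -1))
Add(Add(19448, 22626), Function('B')(50)) = Add(Add(19448, 22626), Pow(Add(3, 50, Pow(61, Rational(1, 2))), -1)) = Add(42074, Pow(Add(53, Pow(61, Rational(1, 2))), -1))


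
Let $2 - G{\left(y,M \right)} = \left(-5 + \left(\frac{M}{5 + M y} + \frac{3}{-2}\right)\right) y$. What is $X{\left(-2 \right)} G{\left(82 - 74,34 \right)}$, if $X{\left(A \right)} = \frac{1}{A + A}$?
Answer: $- \frac{7343}{554} \approx -13.255$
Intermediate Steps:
$G{\left(y,M \right)} = 2 - y \left(- \frac{13}{2} + \frac{M}{5 + M y}\right)$ ($G{\left(y,M \right)} = 2 - \left(-5 + \left(\frac{M}{5 + M y} + \frac{3}{-2}\right)\right) y = 2 - \left(-5 + \left(\frac{M}{5 + M y} + 3 \left(- \frac{1}{2}\right)\right)\right) y = 2 - \left(-5 + \left(\frac{M}{5 + M y} - \frac{3}{2}\right)\right) y = 2 - \left(-5 + \left(- \frac{3}{2} + \frac{M}{5 + M y}\right)\right) y = 2 - \left(- \frac{13}{2} + \frac{M}{5 + M y}\right) y = 2 - y \left(- \frac{13}{2} + \frac{M}{5 + M y}\right)$)
$X{\left(A \right)} = \frac{1}{2 A}$
$X{\left(-2 \right)} G{\left(82 - 74,34 \right)} = \frac{1}{2 \left(-2\right)} \frac{20 + 65 \left(82 - 74\right) + 2 \cdot 34 \left(82 - 74\right) + 13 \cdot 34 \left(82 - 74\right)^{2}}{2 \left(5 + 34 \left(82 - 74\right)\right)} = \frac{1}{2} \left(- \frac{1}{2}\right) \frac{20 + 65 \left(82 - 74\right) + 2 \cdot 34 \left(82 - 74\right) + 13 \cdot 34 \left(82 - 74\right)^{2}}{2 \left(5 + 34 \left(82 - 74\right)\right)} = - \frac{\frac{1}{2} \frac{1}{5 + 34 \cdot 8} \left(20 + 65 \cdot 8 + 2 \cdot 34 \cdot 8 + 13 \cdot 34 \cdot 8^{2}\right)}{4} = - \frac{\frac{1}{2} \frac{1}{5 + 272} \left(20 + 520 + 544 + 13 \cdot 34 \cdot 64\right)}{4} = - \frac{\frac{1}{2} \cdot \frac{1}{277} \left(20 + 520 + 544 + 28288\right)}{4} = - \frac{\frac{1}{2} \cdot \frac{1}{277} \cdot 29372}{4} = \left(- \frac{1}{4}\right) \frac{14686}{277} = - \frac{7343}{554}$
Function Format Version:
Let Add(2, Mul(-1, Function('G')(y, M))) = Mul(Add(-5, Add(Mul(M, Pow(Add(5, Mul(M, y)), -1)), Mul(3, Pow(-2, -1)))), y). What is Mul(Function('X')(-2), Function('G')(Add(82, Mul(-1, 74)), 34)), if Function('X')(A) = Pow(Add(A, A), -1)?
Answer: Rational(-7343, 554) ≈ -13.255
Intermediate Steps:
Function('G')(y, M) = Add(2, Mul(-1, y, Add(Rational(-13, 2), Mul(M, Pow(Add(5, Mul(M, y)), -1))))) (Function('G')(y, M) = Add(2, Mul(-1, Mul(Add(-5, Add(Mul(M, Pow(Add(5, Mul(M, y)), -1)), Mul(3, Pow(-2, -1)))), y))) = Add(2, Mul(-1, Mul(Add(-5, Add(Mul(M, Pow(Add(5, Mul(M, y)), -1)), Mul(3, Rational(-1, 2)))), y))) = Add(2, Mul(-1, Mul(Add(-5, Add(Mul(M, Pow(Add(5, Mul(M, y)), -1)), Rational(-3, 2))), y))) = Add(2, Mul(-1, Mul(Add(-5, Add(Rational(-3, 2), Mul(M, Pow(Add(5, Mul(M, y)), -1)))), y))) = Add(2, Mul(-1, Mul(Add(Rational(-13, 2), Mul(M, Pow(Add(5, Mul(M, y)), -1))), y))) = Add(2, Mul(-1, Mul(y, Add(Rational(-13, 2), Mul(M, Pow(Add(5, Mul(M, y)), -1)))))) = Add(2, Mul(-1, y, Add(Rational(-13, 2), Mul(M, Pow(Add(5, Mul(M, y)), -1))))))
Function('X')(A) = Mul(Rational(1, 2), Pow(A, -1)) (Function('X')(A) = Pow(Mul(2, A), -1) = Mul(Rational(1, 2), Pow(A, -1)))
Mul(Function('X')(-2), Function('G')(Add(82, Mul(-1, 74)), 34)) = Mul(Mul(Rational(1, 2), Pow(-2, -1)), Mul(Rational(1, 2), Pow(Add(5, Mul(34, Add(82, Mul(-1, 74)))), -1), Add(20, Mul(65, Add(82, Mul(-1, 74))), Mul(2, 34, Add(82, Mul(-1, 74))), Mul(13, 34, Pow(Add(82, Mul(-1, 74)), 2))))) = Mul(Mul(Rational(1, 2), Rational(-1, 2)), Mul(Rational(1, 2), Pow(Add(5, Mul(34, Add(82, -74))), -1), Add(20, Mul(65, Add(82, -74)), Mul(2, 34, Add(82, -74)), Mul(13, 34, Pow(Add(82, -74), 2))))) = Mul(Rational(-1, 4), Mul(Rational(1, 2), Pow(Add(5, Mul(34, 8)), -1), Add(20, Mul(65, 8), Mul(2, 34, 8), Mul(13, 34, Pow(8, 2))))) = Mul(Rational(-1, 4), Mul(Rational(1, 2), Pow(Add(5, 272), -1), Add(20, 520, 544, Mul(13, 34, 64)))) = Mul(Rational(-1, 4), Mul(Rational(1, 2), Pow(277, -1), Add(20, 520, 544, 28288))) = Mul(Rational(-1, 4), Mul(Rational(1, 2), Rational(1, 277), 29372)) = Mul(Rational(-1, 4), Rational(14686, 277)) = Rational(-7343, 554)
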